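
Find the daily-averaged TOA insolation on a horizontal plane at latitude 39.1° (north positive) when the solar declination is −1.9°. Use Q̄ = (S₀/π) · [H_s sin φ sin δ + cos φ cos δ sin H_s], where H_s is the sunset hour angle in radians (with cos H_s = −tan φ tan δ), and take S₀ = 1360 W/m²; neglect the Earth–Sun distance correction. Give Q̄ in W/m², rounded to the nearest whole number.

The sunset hour angle satisfies cos H_s = −tan φ tan δ = 0.0270, giving H_s = 88.45°. In radians, H_s = 1.5437.
H_s sin φ sin δ = 1.5437 × 0.6307 × -0.0332 = -0.0323.
cos φ cos δ sin H_s = 0.7760 × 0.9995 × 0.9996 = 0.7753.
Q̄ = (1360/π) × (-0.0323 + 0.7753) = 432.90 × 0.7430 = 321.64 W/m².

322 W/m²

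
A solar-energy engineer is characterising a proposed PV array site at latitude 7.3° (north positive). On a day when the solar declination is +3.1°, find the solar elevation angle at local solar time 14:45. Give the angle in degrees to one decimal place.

Hour angle H = 15° × (14.75 − 12) = 41.25°.
With φ = 7.3°, δ = 3.1°, H = 41.25°: sin φ sin δ = 0.0069, cos φ cos δ cos H = 0.7447, so cos θ_z = 0.7516.
θ_z = arccos(0.7516) = 41.27°, so the elevation is 90° − 41.27° = 48.73°.

48.7°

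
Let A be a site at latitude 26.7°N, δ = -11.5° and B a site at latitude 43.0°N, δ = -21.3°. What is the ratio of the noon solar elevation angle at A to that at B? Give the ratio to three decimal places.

A: 90° − |26.7 − (-11.5)| = 51.80°.
B: 90° − |43.0 − (-21.3)| = 25.70°.
Ratio A/B = 51.8000 / 25.7000 = 2.0156.

2.016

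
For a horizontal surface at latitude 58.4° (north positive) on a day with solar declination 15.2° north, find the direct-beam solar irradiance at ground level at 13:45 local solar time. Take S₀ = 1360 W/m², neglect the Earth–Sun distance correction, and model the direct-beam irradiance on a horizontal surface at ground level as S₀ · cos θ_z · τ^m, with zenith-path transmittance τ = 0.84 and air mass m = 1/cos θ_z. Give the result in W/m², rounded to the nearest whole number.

711 W/m²

Hour angle H = 15° × (13.75 − 12) = 26.25°.
With φ = 58.4°, δ = 15.2°, H = 26.25°: sin φ sin δ = 0.2233, cos φ cos δ cos H = 0.4535, so cos θ_z = 0.6768.
Air mass m = 1/cos θ_z = 1/0.6768 = 1.478; τ^m = 0.84^1.478 = 0.7728.
Surface direct beam = 1360 × 0.6768 × 0.7728 = 711.32 W/m².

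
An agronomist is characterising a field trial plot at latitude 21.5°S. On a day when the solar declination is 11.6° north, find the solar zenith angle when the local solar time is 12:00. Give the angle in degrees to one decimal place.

Hour angle H = 15° × (12 − 12) = 0.00°.
With φ = -21.5°, δ = 11.6°, H = 0.00°: sin φ sin δ = -0.0737, cos φ cos δ cos H = 0.9114, so cos θ_z = 0.8377.
θ_z = arccos(0.8377) = 33.10°.

33.1°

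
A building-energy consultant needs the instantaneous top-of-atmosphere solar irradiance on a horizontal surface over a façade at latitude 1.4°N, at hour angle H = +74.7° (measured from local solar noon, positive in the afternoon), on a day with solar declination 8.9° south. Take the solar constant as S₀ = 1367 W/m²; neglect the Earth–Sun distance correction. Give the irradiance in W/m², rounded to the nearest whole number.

cos θ_z = sin φ sin δ + cos φ cos δ cos H = (0.0244)(-0.1547) + (0.9997)(0.9880)(0.2639) = 0.2569.
Top-of-atmosphere irradiance = S₀ cos θ_z = 1367 × 0.2569 = 351.18 W/m².

351 W/m²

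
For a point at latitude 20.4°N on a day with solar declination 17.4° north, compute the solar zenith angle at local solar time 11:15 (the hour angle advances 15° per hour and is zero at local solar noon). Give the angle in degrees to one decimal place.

11.1°

Hour angle H = 15° × (11.25 − 12) = -11.25°.
cos θ_z = sin(20.4°) sin(17.4°) + cos(20.4°) cos(17.4°) cos(-11.25°) = 0.1042 + 0.8772 = 0.9814.
θ_z = arccos(0.9814) = 11.07°.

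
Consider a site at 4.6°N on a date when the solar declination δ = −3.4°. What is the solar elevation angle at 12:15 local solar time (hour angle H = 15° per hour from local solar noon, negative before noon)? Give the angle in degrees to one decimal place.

81.2°

Hour angle H = 15° × (12.25 − 12) = 3.75°.
cos θ_z = sin φ sin δ + cos φ cos δ cos H = (0.0802)(-0.0593) + (0.9968)(0.9982)(0.9979) = 0.9882.
θ_z = arccos(0.9882) = 8.81°, so the elevation is 90° − 8.81° = 81.19°.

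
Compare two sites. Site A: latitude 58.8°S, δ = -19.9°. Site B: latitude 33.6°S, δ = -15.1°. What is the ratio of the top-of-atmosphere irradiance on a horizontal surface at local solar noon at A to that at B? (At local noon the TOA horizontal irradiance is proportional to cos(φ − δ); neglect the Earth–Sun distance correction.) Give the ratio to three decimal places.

A: cos θ_z = cos(-58.8° − (-19.9°)) = 0.7782.
B: cos θ_z = cos(-33.6° − (-15.1°)) = 0.9483.
Ratio A/B = 0.7782 / 0.9483 = 0.8206.

0.821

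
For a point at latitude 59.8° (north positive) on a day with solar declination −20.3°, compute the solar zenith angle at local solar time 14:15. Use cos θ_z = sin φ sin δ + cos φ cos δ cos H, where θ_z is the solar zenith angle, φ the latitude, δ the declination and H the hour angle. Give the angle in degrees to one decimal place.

Hour angle H = 15° × (14.25 − 12) = 33.75°.
cos θ_z = sin φ sin δ + cos φ cos δ cos H = (0.8643)(-0.3469) + (0.5030)(0.9379)(0.8315) = 0.0924.
θ_z = arccos(0.0924) = 84.70°.

84.7°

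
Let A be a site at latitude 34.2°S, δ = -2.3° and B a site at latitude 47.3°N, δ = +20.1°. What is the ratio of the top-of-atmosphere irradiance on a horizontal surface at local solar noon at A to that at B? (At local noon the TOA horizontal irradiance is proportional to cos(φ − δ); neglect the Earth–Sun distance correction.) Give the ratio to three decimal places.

A: cos θ_z = cos(-34.2° − (-2.3°)) = 0.8490.
B: cos θ_z = cos(47.3° − (20.1°)) = 0.8894.
Ratio A/B = 0.8490 / 0.8894 = 0.9546.

0.955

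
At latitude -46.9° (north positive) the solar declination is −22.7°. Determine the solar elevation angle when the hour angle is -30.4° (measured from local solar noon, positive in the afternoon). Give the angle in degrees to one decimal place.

55.6°

cos θ_z = sin φ sin δ + cos φ cos δ cos H = (-0.7302)(-0.3859) + (0.6833)(0.9225)(0.8625) = 0.8255.
θ_z = arccos(0.8255) = 34.36°, so the elevation is 90° − 34.36° = 55.64°.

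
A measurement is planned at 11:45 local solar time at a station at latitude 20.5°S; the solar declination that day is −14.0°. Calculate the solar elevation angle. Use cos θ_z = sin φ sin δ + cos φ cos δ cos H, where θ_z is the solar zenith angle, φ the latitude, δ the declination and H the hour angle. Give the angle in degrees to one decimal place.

Hour angle H = 15° × (11.75 − 12) = -3.75°.
cos θ_z = sin φ sin δ + cos φ cos δ cos H = (-0.3502)(-0.2419) + (0.9367)(0.9703)(0.9979) = 0.9917.
θ_z = arccos(0.9917) = 7.39°, so the elevation is 90° − 7.39° = 82.61°.

82.6°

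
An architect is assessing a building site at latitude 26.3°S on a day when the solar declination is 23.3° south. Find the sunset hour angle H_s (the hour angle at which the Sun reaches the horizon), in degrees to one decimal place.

−tan φ tan δ = −(-0.4942)(-0.4307) = -0.2129; H_s = arccos(-0.2129) = 102.29°.

102.3°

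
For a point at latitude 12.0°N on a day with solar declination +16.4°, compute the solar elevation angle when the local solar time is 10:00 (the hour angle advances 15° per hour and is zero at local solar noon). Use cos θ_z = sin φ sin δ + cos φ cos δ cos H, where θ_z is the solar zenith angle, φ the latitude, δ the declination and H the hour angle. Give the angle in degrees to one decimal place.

Hour angle H = 15° × (10 − 12) = -30.00°.
cos θ_z = sin(12.0°) sin(16.4°) + cos(12.0°) cos(16.4°) cos(-30.00°) = 0.0587 + 0.8126 = 0.8713.
θ_z = arccos(0.8713) = 29.39°, so the elevation is 90° − 29.39° = 60.61°.

60.6°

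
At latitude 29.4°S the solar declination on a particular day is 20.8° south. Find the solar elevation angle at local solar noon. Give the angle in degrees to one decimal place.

At local solar noon the hour angle is zero, so the elevation is 90° − |φ − δ| = 90° − |-29.4° − (-20.8°)| = 90° − 8.6° = 81.4°.

81.4°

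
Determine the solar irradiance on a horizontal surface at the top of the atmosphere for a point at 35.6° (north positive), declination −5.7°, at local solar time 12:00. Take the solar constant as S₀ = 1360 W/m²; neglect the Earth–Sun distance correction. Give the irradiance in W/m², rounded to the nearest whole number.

1022 W/m²

Hour angle H = 15° × (12 − 12) = 0.00°.
cos θ_z = sin(35.6°) sin(-5.7°) + cos(35.6°) cos(-5.7°) cos(0.00°) = -0.0578 + 0.8091 = 0.7513.
Top-of-atmosphere irradiance = S₀ cos θ_z = 1360 × 0.7513 = 1021.77 W/m².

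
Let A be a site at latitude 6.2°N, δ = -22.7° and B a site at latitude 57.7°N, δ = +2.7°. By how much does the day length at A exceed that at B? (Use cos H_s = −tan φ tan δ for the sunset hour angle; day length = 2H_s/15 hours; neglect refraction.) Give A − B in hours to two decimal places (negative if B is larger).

A: H_s = arccos(−tan 6.2° · tan -22.7°) = 87.40°, so 2H_s/15 = 11.6533 h.
B: H_s = arccos(−tan 57.7° · tan 2.7°) = 94.28°, so 2H_s/15 = 12.5707 h.
A − B = 11.6533 − 12.5707 = -0.9174 h.

-0.92 h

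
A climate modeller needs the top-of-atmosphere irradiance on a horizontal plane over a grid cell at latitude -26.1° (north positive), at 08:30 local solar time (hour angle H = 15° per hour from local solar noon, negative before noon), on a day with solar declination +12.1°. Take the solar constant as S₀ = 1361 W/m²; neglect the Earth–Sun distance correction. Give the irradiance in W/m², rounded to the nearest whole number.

602 W/m²

Hour angle H = 15° × (8.5 − 12) = -52.50°.
cos θ_z = sin(-26.1°) sin(12.1°) + cos(-26.1°) cos(12.1°) cos(-52.50°) = -0.0922 + 0.5345 = 0.4423.
Top-of-atmosphere irradiance = S₀ cos θ_z = 1361 × 0.4423 = 601.97 W/m².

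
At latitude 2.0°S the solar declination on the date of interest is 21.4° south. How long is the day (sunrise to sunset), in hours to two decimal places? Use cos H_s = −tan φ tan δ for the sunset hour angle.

12.10 hours

The sunset hour angle satisfies cos H_s = −tan φ tan δ = -0.0137, giving H_s = 90.78°.
Day length = 2 H_s / 15° h⁻¹ = 181.56° / 15 = 12.104 h.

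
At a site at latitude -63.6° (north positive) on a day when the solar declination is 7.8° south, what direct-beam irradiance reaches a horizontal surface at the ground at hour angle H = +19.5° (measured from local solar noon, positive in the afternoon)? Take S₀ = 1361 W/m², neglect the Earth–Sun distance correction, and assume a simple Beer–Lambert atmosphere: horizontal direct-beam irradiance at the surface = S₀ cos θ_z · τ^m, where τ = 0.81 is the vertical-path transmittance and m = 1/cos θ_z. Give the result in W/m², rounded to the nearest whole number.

493 W/m²

cos θ_z = sin φ sin δ + cos φ cos δ cos H = (-0.8957)(-0.1357) + (0.4446)(0.9907)(0.9426) = 0.5367.
Air mass m = 1/cos θ_z = 1/0.5367 = 1.863; τ^m = 0.81^1.863 = 0.6753.
Surface direct beam = 1361 × 0.5367 × 0.6753 = 493.27 W/m².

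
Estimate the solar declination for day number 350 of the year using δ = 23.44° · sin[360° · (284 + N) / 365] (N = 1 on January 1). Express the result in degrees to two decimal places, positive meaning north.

360 × (284 + 350) / 365 = 625.315°; sin(625.315°) = -0.9967.
δ = 23.44 × -0.9967 = -23.363° ≈ -23.36°.

-23.36°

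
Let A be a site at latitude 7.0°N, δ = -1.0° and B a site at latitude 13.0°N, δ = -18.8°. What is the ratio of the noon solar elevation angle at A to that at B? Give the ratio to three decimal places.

1.409

A: 90° − |7.0 − (-1.0)| = 82.00°.
B: 90° − |13.0 − (-18.8)| = 58.20°.
Ratio A/B = 82.0000 / 58.2000 = 1.4089.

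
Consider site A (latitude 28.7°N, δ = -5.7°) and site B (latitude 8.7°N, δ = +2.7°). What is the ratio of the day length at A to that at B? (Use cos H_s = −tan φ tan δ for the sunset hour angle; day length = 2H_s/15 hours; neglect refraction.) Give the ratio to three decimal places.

A: H_s = arccos(−tan 28.7° · tan -5.7°) = 86.87°, so 2H_s/15 = 11.5827 h.
B: H_s = arccos(−tan 8.7° · tan 2.7°) = 90.41°, so 2H_s/15 = 12.0547 h.
Ratio A/B = 11.5827 / 12.0547 = 0.9608.

0.961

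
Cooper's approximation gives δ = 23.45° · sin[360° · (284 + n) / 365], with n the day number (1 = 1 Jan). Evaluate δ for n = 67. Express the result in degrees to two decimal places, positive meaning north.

360 × (284 + 67) / 365 = 346.192°; sin(346.192°) = -0.2387.
δ = 23.45 × -0.2387 = -5.598° ≈ -5.60°.

-5.60°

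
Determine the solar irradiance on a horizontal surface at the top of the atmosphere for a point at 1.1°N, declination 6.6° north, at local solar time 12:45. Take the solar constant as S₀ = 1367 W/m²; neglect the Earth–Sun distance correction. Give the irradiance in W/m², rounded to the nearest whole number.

1335 W/m²

Hour angle H = 15° × (12.75 − 12) = 11.25°.
cos θ_z = sin(1.1°) sin(6.6°) + cos(1.1°) cos(6.6°) cos(11.25°) = 0.0022 + 0.9741 = 0.9763.
Top-of-atmosphere irradiance = S₀ cos θ_z = 1367 × 0.9763 = 1334.60 W/m².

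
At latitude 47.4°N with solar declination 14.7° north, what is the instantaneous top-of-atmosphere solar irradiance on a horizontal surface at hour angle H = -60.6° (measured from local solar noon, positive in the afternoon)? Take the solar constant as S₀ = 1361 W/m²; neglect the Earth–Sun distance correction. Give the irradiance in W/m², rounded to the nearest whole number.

692 W/m²

cos θ_z = sin(47.4°) sin(14.7°) + cos(47.4°) cos(14.7°) cos(-60.60°) = 0.1868 + 0.3214 = 0.5082.
Top-of-atmosphere irradiance = S₀ cos θ_z = 1361 × 0.5082 = 691.66 W/m².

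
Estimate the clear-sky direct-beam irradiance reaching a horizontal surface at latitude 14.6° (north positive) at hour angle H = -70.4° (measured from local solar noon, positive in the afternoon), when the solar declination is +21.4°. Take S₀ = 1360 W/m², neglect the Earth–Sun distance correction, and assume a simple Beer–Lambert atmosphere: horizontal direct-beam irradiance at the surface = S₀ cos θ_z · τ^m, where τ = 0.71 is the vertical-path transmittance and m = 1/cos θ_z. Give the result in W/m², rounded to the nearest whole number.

225 W/m²

With φ = 14.6°, δ = 21.4°, H = -70.40°: sin φ sin δ = 0.0920, cos φ cos δ cos H = 0.3022, so cos θ_z = 0.3942.
Air mass m = 1/cos θ_z = 1/0.3942 = 2.537; τ^m = 0.71^2.537 = 0.4194.
Surface direct beam = 1360 × 0.3942 × 0.4194 = 224.85 W/m².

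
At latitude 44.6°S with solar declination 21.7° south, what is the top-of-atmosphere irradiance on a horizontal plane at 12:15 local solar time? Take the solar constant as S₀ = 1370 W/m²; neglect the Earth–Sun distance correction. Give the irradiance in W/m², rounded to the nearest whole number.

Hour angle H = 15° × (12.25 − 12) = 3.75°.
With φ = -44.6°, δ = -21.7°, H = 3.75°: sin φ sin δ = 0.2596, cos φ cos δ cos H = 0.6602, so cos θ_z = 0.9198.
Top-of-atmosphere irradiance = S₀ cos θ_z = 1370 × 0.9198 = 1260.13 W/m².

1260 W/m²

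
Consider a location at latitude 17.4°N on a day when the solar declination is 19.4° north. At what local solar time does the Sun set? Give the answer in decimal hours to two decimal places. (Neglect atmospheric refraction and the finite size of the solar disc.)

The sunset hour angle satisfies cos H_s = −tan φ tan δ = -0.1104, giving H_s = 96.34°.
Sunset is at 12 + H_s/15 = 12 + 6.423 = 18.423 h local solar time.

18.42 h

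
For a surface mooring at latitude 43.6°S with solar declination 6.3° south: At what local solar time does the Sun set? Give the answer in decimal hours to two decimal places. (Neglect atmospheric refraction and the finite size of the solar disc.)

18.40 h

−tan φ tan δ = −(-0.9523)(-0.1104) = -0.1051; H_s = arccos(-0.1051) = 96.03°.
Sunset is at 12 + H_s/15 = 12 + 6.402 = 18.402 h local solar time.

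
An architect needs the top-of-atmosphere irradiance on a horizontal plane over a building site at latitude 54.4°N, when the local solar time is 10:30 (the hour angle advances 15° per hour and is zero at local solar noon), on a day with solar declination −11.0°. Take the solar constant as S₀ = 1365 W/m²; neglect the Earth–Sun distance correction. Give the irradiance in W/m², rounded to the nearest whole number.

Hour angle H = 15° × (10.5 − 12) = -22.50°.
cos θ_z = sin φ sin δ + cos φ cos δ cos H = (0.8131)(-0.1908) + (0.5821)(0.9816)(0.9239) = 0.3728.
Top-of-atmosphere irradiance = S₀ cos θ_z = 1365 × 0.3728 = 508.87 W/m².

509 W/m²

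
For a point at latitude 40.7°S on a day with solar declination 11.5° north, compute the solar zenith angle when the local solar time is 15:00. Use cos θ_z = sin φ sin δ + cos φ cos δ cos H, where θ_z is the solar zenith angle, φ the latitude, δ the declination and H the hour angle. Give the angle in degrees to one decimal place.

Hour angle H = 15° × (15 − 12) = 45.00°.
cos θ_z = sin φ sin δ + cos φ cos δ cos H = (-0.6521)(0.1994) + (0.7581)(0.9799)(0.7071) = 0.3952.
θ_z = arccos(0.3952) = 66.72°.

66.7°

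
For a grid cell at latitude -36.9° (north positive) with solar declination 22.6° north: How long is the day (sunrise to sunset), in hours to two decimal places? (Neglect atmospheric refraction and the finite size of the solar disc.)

The sunset hour angle satisfies cos H_s = −tan φ tan δ = 0.3125, giving H_s = 71.79°.
Day length = 2 H_s / 15° h⁻¹ = 143.58° / 15 = 9.572 h.

9.57 hours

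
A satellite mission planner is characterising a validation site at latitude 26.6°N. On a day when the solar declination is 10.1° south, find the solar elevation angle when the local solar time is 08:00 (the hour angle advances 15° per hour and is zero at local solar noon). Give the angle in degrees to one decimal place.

Hour angle H = 15° × (8 − 12) = -60.00°.
cos θ_z = sin(26.6°) sin(-10.1°) + cos(26.6°) cos(-10.1°) cos(-60.00°) = -0.0785 + 0.4401 = 0.3616.
θ_z = arccos(0.3616) = 68.80°, so the elevation is 90° − 68.80° = 21.20°.

21.2°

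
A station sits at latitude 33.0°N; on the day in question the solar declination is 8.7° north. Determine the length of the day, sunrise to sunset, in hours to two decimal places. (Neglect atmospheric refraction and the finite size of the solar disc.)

cos H_s = −tan(33.0°) · tan(8.7°) = -0.0994, so H_s = arccos(-0.0994) = 95.70°.
Day length = 2 H_s / 15° h⁻¹ = 191.40° / 15 = 12.760 h.

12.76 hours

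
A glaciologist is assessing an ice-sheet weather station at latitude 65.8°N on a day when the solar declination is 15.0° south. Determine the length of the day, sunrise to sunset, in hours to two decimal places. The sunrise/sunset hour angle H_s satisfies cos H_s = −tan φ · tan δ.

7.12 hours

−tan φ tan δ = −(2.2251)(-0.2679) = 0.5961; H_s = arccos(0.5961) = 53.41°.
Day length = 2 H_s / 15° h⁻¹ = 106.82° / 15 = 7.121 h.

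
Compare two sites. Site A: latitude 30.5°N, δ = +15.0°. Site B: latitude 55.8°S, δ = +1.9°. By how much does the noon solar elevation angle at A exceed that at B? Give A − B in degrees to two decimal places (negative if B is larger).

+42.20°

A: 90° − |30.5 − (15.0)| = 74.50°.
B: 90° − |-55.8 − (1.9)| = 32.30°.
A − B = 74.50 − 32.30 = 42.20°.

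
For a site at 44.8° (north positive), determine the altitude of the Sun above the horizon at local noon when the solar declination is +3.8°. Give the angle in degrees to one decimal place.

49.0°

At local solar noon the hour angle is zero, so the elevation is 90° − |φ − δ| = 90° − |44.8° − (3.8°)| = 90° − 41.0° = 49.0°.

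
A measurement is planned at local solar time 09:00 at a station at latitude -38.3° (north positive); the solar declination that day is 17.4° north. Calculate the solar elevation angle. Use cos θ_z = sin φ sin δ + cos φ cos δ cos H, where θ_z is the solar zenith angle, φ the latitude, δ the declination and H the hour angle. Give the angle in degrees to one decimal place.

Hour angle H = 15° × (9 − 12) = -45.00°.
cos θ_z = sin(-38.3°) sin(17.4°) + cos(-38.3°) cos(17.4°) cos(-45.00°) = -0.1853 + 0.5295 = 0.3442.
θ_z = arccos(0.3442) = 69.87°, so the elevation is 90° − 69.87° = 20.13°.

20.1°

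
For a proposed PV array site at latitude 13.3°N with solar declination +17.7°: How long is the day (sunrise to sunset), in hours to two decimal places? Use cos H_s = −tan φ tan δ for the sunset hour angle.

−tan φ tan δ = −(0.2364)(0.3191) = -0.0754; H_s = arccos(-0.0754) = 94.32°.
Day length = 2 H_s / 15° h⁻¹ = 188.64° / 15 = 12.576 h.

12.58 hours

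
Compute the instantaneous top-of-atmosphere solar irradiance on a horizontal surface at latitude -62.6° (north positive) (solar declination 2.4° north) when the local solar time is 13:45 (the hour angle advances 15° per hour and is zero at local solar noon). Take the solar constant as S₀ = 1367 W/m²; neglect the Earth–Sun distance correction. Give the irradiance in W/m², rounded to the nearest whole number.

513 W/m²

Hour angle H = 15° × (13.75 − 12) = 26.25°.
With φ = -62.6°, δ = 2.4°, H = 26.25°: sin φ sin δ = -0.0372, cos φ cos δ cos H = 0.4124, so cos θ_z = 0.3752.
Top-of-atmosphere irradiance = S₀ cos θ_z = 1367 × 0.3752 = 512.90 W/m².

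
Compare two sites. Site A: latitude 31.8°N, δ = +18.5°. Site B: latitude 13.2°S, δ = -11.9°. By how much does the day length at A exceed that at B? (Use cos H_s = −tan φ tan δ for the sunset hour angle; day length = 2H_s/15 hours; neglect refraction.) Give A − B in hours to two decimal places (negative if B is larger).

A: H_s = arccos(−tan 31.8° · tan 18.5°) = 101.97°, so 2H_s/15 = 13.5960 h.
B: H_s = arccos(−tan -13.2° · tan -11.9°) = 92.83°, so 2H_s/15 = 12.3773 h.
A − B = 13.5960 − 12.3773 = 1.2187 h.

+1.22 h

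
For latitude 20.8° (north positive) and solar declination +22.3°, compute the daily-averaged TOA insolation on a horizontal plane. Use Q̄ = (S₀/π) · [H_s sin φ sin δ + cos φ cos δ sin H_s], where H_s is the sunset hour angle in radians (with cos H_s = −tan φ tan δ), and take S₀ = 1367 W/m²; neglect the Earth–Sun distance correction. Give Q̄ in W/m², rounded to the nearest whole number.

473 W/m²

The sunset hour angle satisfies cos H_s = −tan φ tan δ = -0.1558, giving H_s = 98.96°. In radians, H_s = 1.7272.
H_s sin φ sin δ = 1.7272 × 0.3551 × 0.3795 = 0.2328.
cos φ cos δ sin H_s = 0.9348 × 0.9252 × 0.9878 = 0.8543.
Q̄ = (1367/π) × (0.2328 + 0.8543) = 435.13 × 1.0871 = 473.03 W/m².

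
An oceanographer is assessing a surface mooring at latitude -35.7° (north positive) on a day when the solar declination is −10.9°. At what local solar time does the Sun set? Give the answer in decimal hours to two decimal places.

The sunset hour angle satisfies cos H_s = −tan φ tan δ = -0.1384, giving H_s = 97.96°.
Sunset is at 12 + H_s/15 = 12 + 6.531 = 18.531 h local solar time.

18.53 h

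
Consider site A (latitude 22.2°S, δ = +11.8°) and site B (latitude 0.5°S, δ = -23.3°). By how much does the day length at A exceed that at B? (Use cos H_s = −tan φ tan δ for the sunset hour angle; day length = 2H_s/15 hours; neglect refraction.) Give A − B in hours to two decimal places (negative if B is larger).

-0.68 h

A: H_s = arccos(−tan -22.2° · tan 11.8°) = 85.11°, so 2H_s/15 = 11.3480 h.
B: H_s = arccos(−tan -0.5° · tan -23.3°) = 90.22°, so 2H_s/15 = 12.0293 h.
A − B = 11.3480 − 12.0293 = -0.6813 h.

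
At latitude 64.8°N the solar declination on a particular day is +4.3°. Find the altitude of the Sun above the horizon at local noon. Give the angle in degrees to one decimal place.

At local solar noon the hour angle is zero, so the elevation is 90° − |φ − δ| = 90° − |64.8° − (4.3°)| = 90° − 60.5° = 29.5°.

29.5°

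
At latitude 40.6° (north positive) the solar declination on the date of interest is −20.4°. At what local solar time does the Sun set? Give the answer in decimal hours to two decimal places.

−tan φ tan δ = −(0.8571)(-0.3719) = 0.3188; H_s = arccos(0.3188) = 71.41°.
Sunset is at 12 + H_s/15 = 12 + 4.761 = 16.761 h local solar time.

16.76 h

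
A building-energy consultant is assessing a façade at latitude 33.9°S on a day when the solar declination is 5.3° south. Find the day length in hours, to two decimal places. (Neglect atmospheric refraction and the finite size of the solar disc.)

−tan φ tan δ = −(-0.6720)(-0.0928) = -0.0624; H_s = arccos(-0.0624) = 93.58°.
Day length = 2 H_s / 15° h⁻¹ = 187.16° / 15 = 12.477 h.

12.48 hours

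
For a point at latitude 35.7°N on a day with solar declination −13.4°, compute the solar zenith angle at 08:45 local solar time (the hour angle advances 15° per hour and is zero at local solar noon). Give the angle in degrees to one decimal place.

67.3°

Hour angle H = 15° × (8.75 − 12) = -48.75°.
With φ = 35.7°, δ = -13.4°, H = -48.75°: sin φ sin δ = -0.1352, cos φ cos δ cos H = 0.5209, so cos θ_z = 0.3857.
θ_z = arccos(0.3857) = 67.31°.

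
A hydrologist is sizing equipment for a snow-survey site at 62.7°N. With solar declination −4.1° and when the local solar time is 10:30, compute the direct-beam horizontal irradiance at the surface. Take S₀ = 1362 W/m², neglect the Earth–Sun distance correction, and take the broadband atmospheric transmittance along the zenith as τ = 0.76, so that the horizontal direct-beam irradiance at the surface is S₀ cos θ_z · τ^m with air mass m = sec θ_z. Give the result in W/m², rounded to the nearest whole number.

Hour angle H = 15° × (10.5 − 12) = -22.50°.
cos θ_z = sin(62.7°) sin(-4.1°) + cos(62.7°) cos(-4.1°) cos(-22.50°) = -0.0635 + 0.4227 = 0.3592.
Air mass m = 1/cos θ_z = 1/0.3592 = 2.784; τ^m = 0.76^2.784 = 0.4658.
Surface direct beam = 1362 × 0.3592 × 0.4658 = 227.88 W/m².

228 W/m²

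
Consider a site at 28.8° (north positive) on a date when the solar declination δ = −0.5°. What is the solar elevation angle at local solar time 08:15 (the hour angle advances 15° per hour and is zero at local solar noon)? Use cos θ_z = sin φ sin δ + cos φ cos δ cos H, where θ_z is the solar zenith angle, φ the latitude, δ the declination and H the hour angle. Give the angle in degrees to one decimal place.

Hour angle H = 15° × (8.25 − 12) = -56.25°.
With φ = 28.8°, δ = -0.5°, H = -56.25°: sin φ sin δ = -0.0042, cos φ cos δ cos H = 0.4868, so cos θ_z = 0.4826.
θ_z = arccos(0.4826) = 61.14°, so the elevation is 90° − 61.14° = 28.86°.

28.9°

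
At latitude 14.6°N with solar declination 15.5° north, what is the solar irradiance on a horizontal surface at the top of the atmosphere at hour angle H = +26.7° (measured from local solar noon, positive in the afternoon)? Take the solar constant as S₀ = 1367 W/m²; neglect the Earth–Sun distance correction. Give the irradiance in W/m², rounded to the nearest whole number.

1231 W/m²

cos θ_z = sin(14.6°) sin(15.5°) + cos(14.6°) cos(15.5°) cos(26.70°) = 0.0674 + 0.8331 = 0.9005.
Top-of-atmosphere irradiance = S₀ cos θ_z = 1367 × 0.9005 = 1230.98 W/m².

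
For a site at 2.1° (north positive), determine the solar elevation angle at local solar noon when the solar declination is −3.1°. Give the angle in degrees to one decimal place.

At local solar noon the hour angle is zero, so the elevation is 90° − |φ − δ| = 90° − |2.1° − (-3.1°)| = 90° − 5.2° = 84.8°.

84.8°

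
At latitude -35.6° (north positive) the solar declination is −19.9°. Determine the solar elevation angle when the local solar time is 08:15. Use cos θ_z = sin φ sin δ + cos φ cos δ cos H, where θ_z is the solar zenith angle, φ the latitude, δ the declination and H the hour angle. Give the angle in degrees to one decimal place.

38.5°

Hour angle H = 15° × (8.25 − 12) = -56.25°.
With φ = -35.6°, δ = -19.9°, H = -56.25°: sin φ sin δ = 0.1981, cos φ cos δ cos H = 0.4248, so cos θ_z = 0.6229.
θ_z = arccos(0.6229) = 51.47°, so the elevation is 90° − 51.47° = 38.53°.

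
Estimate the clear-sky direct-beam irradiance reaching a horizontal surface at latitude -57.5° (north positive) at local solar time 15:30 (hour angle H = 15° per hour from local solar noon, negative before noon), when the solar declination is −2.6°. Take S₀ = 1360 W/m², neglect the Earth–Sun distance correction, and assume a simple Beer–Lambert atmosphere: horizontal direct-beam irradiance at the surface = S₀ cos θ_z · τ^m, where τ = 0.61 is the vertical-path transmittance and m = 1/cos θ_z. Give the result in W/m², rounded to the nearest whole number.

128 W/m²

Hour angle H = 15° × (15.5 − 12) = 52.50°.
cos θ_z = sin(-57.5°) sin(-2.6°) + cos(-57.5°) cos(-2.6°) cos(52.50°) = 0.0383 + 0.3268 = 0.3651.
Air mass m = 1/cos θ_z = 1/0.3651 = 2.739; τ^m = 0.61^2.739 = 0.2582.
Surface direct beam = 1360 × 0.3651 × 0.2582 = 128.21 W/m².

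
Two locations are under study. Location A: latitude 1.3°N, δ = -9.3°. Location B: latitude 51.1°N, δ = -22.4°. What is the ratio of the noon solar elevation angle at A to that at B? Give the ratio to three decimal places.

A: 90° − |1.3 − (-9.3)| = 79.40°.
B: 90° − |51.1 − (-22.4)| = 16.50°.
Ratio A/B = 79.4000 / 16.5000 = 4.8121.

4.812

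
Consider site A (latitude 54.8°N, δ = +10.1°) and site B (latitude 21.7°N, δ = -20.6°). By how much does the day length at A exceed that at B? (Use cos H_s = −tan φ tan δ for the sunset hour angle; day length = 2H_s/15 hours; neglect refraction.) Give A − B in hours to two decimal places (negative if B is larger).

+3.10 h

A: H_s = arccos(−tan 54.8° · tan 10.1°) = 104.63°, so 2H_s/15 = 13.9507 h.
B: H_s = arccos(−tan 21.7° · tan -20.6°) = 81.40°, so 2H_s/15 = 10.8533 h.
A − B = 13.9507 − 10.8533 = 3.0974 h.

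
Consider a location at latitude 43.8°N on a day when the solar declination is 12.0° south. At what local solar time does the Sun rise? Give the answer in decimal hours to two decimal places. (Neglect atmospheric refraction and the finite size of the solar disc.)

cos H_s = −tan(43.8°) · tan(-12.0°) = 0.2038, so H_s = arccos(0.2038) = 78.24°.
Sunrise is at 12 − H_s/15 = 12 − 5.216 = 6.784 h local solar time.

6.78 h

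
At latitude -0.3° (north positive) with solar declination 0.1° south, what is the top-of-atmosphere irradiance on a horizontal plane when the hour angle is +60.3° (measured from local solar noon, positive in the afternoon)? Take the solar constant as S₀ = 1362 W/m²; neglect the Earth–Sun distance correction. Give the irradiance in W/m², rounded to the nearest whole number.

cos θ_z = sin(-0.3°) sin(-0.1°) + cos(-0.3°) cos(-0.1°) cos(60.30°) = 0.0000 + 0.4955 = 0.4955.
Top-of-atmosphere irradiance = S₀ cos θ_z = 1362 × 0.4955 = 674.87 W/m².

675 W/m²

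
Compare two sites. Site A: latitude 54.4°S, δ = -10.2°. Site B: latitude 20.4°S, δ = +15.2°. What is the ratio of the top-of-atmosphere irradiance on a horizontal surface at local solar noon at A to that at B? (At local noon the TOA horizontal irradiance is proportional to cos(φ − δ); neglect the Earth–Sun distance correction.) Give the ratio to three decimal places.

A: cos θ_z = cos(-54.4° − (-10.2°)) = 0.7169.
B: cos θ_z = cos(-20.4° − (15.2°)) = 0.8131.
Ratio A/B = 0.7169 / 0.8131 = 0.8817.

0.882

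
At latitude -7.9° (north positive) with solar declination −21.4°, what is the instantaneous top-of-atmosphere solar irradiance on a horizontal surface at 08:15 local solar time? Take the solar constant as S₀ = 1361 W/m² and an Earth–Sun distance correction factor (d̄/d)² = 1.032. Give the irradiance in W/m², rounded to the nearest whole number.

Hour angle H = 15° × (8.25 − 12) = -56.25°.
cos θ_z = sin φ sin δ + cos φ cos δ cos H = (-0.1374)(-0.3649) + (0.9905)(0.9311)(0.5556) = 0.5625.
Top-of-atmosphere irradiance = S₀ (d̄/d)² cos θ_z = 1361 × 1.032 × 0.5625 = 790.06 W/m².

790 W/m²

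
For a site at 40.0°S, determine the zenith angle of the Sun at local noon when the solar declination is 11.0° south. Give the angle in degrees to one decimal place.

29.0°

At local solar noon the hour angle is zero, so the zenith angle is |φ − δ| = |-40.0° − (-11.0°)| = 29.0°.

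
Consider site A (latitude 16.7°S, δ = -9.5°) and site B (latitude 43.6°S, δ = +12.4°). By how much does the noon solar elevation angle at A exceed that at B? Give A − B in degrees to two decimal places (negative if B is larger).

+48.80°

A: 90° − |-16.7 − (-9.5)| = 82.80°.
B: 90° − |-43.6 − (12.4)| = 34.00°.
A − B = 82.80 − 34.00 = 48.80°.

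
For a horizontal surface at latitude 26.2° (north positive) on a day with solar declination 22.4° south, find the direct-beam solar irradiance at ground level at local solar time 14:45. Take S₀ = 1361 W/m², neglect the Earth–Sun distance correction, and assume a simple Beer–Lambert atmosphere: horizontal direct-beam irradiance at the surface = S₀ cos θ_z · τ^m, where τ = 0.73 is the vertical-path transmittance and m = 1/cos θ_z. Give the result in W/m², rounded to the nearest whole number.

311 W/m²

Hour angle H = 15° × (14.75 − 12) = 41.25°.
With φ = 26.2°, δ = -22.4°, H = 41.25°: sin φ sin δ = -0.1682, cos φ cos δ cos H = 0.6237, so cos θ_z = 0.4555.
Air mass m = 1/cos θ_z = 1/0.4555 = 2.195; τ^m = 0.73^2.195 = 0.5012.
Surface direct beam = 1361 × 0.4555 × 0.5012 = 310.71 W/m².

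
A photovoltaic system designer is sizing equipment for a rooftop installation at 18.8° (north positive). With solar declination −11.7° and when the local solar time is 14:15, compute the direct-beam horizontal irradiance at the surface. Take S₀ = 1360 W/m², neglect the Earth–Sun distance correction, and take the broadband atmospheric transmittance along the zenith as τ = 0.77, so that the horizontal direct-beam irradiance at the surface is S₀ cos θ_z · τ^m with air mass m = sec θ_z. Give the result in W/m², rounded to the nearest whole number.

Hour angle H = 15° × (14.25 − 12) = 33.75°.
cos θ_z = sin(18.8°) sin(-11.7°) + cos(18.8°) cos(-11.7°) cos(33.75°) = -0.0654 + 0.7708 = 0.7054.
Air mass m = 1/cos θ_z = 1/0.7054 = 1.418; τ^m = 0.77^1.418 = 0.6903.
Surface direct beam = 1360 × 0.7054 × 0.6903 = 662.24 W/m².

662 W/m²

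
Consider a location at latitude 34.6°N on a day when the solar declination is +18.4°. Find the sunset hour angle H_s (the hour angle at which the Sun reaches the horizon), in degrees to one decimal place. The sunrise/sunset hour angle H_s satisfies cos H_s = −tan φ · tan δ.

103.3°

−tan φ tan δ = −(0.6899)(0.3327) = -0.2295; H_s = arccos(-0.2295) = 103.27°.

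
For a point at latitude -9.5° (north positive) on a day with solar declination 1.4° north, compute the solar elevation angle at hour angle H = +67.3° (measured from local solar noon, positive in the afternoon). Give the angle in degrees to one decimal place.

22.1°

cos θ_z = sin(-9.5°) sin(1.4°) + cos(-9.5°) cos(1.4°) cos(67.30°) = -0.0040 + 0.3805 = 0.3765.
θ_z = arccos(0.3765) = 67.88°, so the elevation is 90° − 67.88° = 22.12°.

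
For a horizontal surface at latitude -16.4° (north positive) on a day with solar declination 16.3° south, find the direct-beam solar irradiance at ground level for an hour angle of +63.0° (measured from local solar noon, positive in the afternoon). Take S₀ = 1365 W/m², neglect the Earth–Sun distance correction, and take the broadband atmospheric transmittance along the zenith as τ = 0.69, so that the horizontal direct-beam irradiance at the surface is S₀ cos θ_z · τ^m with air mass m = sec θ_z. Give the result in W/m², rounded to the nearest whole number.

cos θ_z = sin(-16.4°) sin(-16.3°) + cos(-16.4°) cos(-16.3°) cos(63.00°) = 0.0792 + 0.4180 = 0.4972.
Air mass m = 1/cos θ_z = 1/0.4972 = 2.011; τ^m = 0.69^2.011 = 0.4742.
Surface direct beam = 1365 × 0.4972 × 0.4742 = 321.83 W/m².

322 W/m²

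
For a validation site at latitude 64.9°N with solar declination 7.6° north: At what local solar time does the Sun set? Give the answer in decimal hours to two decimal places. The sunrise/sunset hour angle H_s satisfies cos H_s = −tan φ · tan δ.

19.10 h

The sunset hour angle satisfies cos H_s = −tan φ tan δ = -0.2848, giving H_s = 106.55°.
Sunset is at 12 + H_s/15 = 12 + 7.103 = 19.103 h local solar time.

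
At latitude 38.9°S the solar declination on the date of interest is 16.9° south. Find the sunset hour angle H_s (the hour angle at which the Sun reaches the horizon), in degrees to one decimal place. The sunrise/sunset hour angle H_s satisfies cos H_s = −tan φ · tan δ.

cos H_s = −tan(-38.9°) · tan(-16.9°) = -0.2452, so H_s = arccos(-0.2452) = 104.19°.

104.2°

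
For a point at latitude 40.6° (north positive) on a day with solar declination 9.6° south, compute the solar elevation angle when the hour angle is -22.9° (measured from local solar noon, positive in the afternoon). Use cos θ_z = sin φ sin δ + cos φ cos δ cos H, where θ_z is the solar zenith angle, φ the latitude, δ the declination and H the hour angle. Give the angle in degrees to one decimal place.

With φ = 40.6°, δ = -9.6°, H = -22.90°: sin φ sin δ = -0.1085, cos φ cos δ cos H = 0.6896, so cos θ_z = 0.5811.
θ_z = arccos(0.5811) = 54.47°, so the elevation is 90° − 54.47° = 35.53°.

35.5°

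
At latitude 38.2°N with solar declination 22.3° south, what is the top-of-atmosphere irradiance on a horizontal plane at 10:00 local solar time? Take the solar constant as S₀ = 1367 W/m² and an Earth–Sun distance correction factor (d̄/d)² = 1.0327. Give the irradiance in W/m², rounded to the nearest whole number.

558 W/m²

Hour angle H = 15° × (10 − 12) = -30.00°.
With φ = 38.2°, δ = -22.3°, H = -30.00°: sin φ sin δ = -0.2347, cos φ cos δ cos H = 0.6297, so cos θ_z = 0.3950.
Top-of-atmosphere irradiance = S₀ (d̄/d)² cos θ_z = 1367 × 1.0327 × 0.3950 = 557.62 W/m².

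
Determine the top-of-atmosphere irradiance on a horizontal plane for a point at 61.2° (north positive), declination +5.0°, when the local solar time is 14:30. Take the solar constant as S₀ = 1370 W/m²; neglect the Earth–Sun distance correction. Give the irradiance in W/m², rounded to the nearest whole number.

626 W/m²

Hour angle H = 15° × (14.5 − 12) = 37.50°.
With φ = 61.2°, δ = 5.0°, H = 37.50°: sin φ sin δ = 0.0764, cos φ cos δ cos H = 0.3807, so cos θ_z = 0.4571.
Top-of-atmosphere irradiance = S₀ cos θ_z = 1370 × 0.4571 = 626.23 W/m².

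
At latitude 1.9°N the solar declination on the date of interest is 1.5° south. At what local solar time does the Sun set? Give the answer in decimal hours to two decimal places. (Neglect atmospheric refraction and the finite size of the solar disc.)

18.00 h

−tan φ tan δ = −(0.0332)(-0.0262) = 0.0009; H_s = arccos(0.0009) = 89.95°.
Sunset is at 12 + H_s/15 = 12 + 5.997 = 17.997 h local solar time.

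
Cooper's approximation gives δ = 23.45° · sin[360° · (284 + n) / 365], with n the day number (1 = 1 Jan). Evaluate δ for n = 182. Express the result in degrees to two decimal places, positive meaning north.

360 × (284 + 182) / 365 = 459.616°; sin(459.616°) = 0.9859.
δ = 23.45 × 0.9859 = 23.119° ≈ +23.12°.

+23.12°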